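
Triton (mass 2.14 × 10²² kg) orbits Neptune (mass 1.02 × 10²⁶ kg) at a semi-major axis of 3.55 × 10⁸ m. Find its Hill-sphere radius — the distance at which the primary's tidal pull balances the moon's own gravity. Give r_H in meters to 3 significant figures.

r_H ≈ a (m/3M)^(1/3)
    = (3.55 × 10⁸) × (2.14 × 10²² / (3 × 1.02 × 10²⁶))^(1/3)
    = 1.46 × 10⁷ m

1.46 × 10⁷ m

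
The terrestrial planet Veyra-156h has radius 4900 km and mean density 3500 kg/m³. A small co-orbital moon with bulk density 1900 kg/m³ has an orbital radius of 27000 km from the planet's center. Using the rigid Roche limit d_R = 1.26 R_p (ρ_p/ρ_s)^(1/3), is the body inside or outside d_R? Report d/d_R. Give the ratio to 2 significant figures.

d_R = 1.26 × (4900 km) × (3500/1900)^(1/3) = 7568 km
d/d_R = (27000) / (7568) = 3.6
Since d/d_R > 1, the body is outside the Roche limit.

outside; d/d_R ≈ 3.6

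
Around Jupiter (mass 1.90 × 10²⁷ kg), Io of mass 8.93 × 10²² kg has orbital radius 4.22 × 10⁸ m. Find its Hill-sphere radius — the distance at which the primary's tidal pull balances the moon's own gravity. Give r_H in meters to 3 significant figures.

1.06 × 10⁷ m

r_H ≈ a (m/3M)^(1/3)
    = (4.22 × 10⁸) × (8.93 × 10²² / (3 × 1.90 × 10²⁷))^(1/3)
    = 1.06 × 10⁷ m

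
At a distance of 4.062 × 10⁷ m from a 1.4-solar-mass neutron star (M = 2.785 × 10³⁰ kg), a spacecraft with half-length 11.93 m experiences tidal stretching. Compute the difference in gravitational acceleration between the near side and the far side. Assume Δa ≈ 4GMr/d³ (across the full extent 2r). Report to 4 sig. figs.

The field gradient is 2GM/d³; across the full diameter 2r the difference is 4GMr/d³.
Δa = 4GMr/d³
   = 4 × (6.674 × 10⁻¹¹) × (2.785 × 10³⁰) × (11.93) / (4.062 × 10⁷)³
   = 1.323 × 10⁻¹ m/s²

1.323 × 10⁻¹ m/s²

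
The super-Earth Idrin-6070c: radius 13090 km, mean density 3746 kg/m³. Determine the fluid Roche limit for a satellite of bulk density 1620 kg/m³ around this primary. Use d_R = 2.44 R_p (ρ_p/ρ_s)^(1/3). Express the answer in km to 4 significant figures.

d_R = 2.44 × 13090 km × (3746/1620)^(1/3)
    = 42240 km

42240 km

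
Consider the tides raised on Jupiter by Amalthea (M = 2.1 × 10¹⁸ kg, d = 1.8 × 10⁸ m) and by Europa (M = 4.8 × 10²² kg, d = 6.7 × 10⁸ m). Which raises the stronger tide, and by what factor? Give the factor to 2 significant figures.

Europa, by a factor of ≈ 440

The tide-raising term goes as M/d³ (the gradient of a 1/d² field).
Amalthea: (2.1 × 10¹⁸) / (1.8 × 10⁸)³ = 3.601 × 10⁻⁷
Europa: (4.8 × 10²²) / (6.7 × 10⁸)³ = 1.596 × 10⁻⁴
Ratio (larger/smaller) = 440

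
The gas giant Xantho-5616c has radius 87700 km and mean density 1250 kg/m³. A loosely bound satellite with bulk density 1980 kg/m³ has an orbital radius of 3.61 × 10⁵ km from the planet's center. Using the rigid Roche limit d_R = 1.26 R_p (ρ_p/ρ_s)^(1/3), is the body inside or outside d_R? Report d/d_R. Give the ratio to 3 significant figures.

d_R = 1.26 × (87700 km) × (1250/1980)^(1/3) = 94790 km
d/d_R = (3.61 × 10⁵) / (94790) = 3.81
Since d/d_R > 1, the body is outside the Roche limit.

outside; d/d_R ≈ 3.81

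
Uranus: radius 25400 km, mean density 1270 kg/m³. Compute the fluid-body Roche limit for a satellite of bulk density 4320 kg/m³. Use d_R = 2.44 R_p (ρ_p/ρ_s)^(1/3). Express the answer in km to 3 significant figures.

d_R = 2.44 × 25400 km × (1270/4320)^(1/3)
    = 41200 km

41200 km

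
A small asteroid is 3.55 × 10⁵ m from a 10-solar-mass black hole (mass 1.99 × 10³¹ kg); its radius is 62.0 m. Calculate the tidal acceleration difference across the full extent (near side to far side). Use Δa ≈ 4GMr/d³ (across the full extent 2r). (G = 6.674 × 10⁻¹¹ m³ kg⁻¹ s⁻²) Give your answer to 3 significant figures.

7.36 × 10⁶ m/s²

Δg = 4GMr/d³
   = 4 × (6.674 × 10⁻¹¹) × (1.99 × 10³¹) × (62.0) / (3.55 × 10⁵)³
   = 7.36 × 10⁶ m/s²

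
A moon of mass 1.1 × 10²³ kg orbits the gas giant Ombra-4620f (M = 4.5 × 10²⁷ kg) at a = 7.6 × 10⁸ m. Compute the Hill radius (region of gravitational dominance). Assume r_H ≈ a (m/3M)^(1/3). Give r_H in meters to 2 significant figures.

1.5 × 10⁷ m

r_H ≈ a (m/3M)^(1/3)
    = (7.6 × 10⁸) × (1.1 × 10²³ / (3 × 4.5 × 10²⁷))^(1/3)
    = 1.5 × 10⁷ m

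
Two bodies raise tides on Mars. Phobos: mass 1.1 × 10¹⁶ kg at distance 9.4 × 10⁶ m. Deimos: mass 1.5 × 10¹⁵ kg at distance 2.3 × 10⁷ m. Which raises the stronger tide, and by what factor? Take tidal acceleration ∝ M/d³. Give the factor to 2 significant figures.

Phobos, by a factor of ≈ 110

Compare M/d³ for the two perturbers:
Phobos: (1.1 × 10¹⁶) / (9.4 × 10⁶)³ = 1.324 × 10⁻⁵
Deimos: (1.5 × 10¹⁵) / (2.3 × 10⁷)³ = 1.233 × 10⁻⁷
Ratio (larger/smaller) = 110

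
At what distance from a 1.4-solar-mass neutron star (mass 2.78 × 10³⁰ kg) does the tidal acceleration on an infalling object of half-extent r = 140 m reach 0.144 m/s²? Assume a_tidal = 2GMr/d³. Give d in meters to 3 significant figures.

7.12 × 10⁷ m

2GMr/d³ = a_tidal  ⇒  d = (2GMr / a_tidal)^(1/3)
d = (2 × 6.674×10⁻¹¹ × (2.78 × 10³⁰) × (140) / (0.144))^(1/3)
  = 7.12 × 10⁷ m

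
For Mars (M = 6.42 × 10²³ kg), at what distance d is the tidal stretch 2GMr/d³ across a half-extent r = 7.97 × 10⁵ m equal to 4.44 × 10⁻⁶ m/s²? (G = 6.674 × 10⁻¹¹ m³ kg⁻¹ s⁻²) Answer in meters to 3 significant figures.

2GMr/d³ = a_tidal  ⇒  d = (2GMr / a_tidal)^(1/3)
d = (2 × 6.674×10⁻¹¹ × (6.42 × 10²³) × (7.97 × 10⁵) / (4.44 × 10⁻⁶))^(1/3)
  = 2.49 × 10⁸ m

2.49 × 10⁸ m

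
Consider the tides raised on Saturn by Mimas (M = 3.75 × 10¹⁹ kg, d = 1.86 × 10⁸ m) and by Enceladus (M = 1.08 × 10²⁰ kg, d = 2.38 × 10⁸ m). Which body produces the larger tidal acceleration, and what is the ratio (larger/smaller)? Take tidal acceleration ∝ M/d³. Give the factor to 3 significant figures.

Tidal stretch scales as M/d³; compute that for each body.
Mimas: (3.75 × 10¹⁹) / (1.86 × 10⁸)³ = 5.828 × 10⁻⁶
Enceladus: (1.08 × 10²⁰) / (2.38 × 10⁸)³ = 8.011 × 10⁻⁶
Ratio (larger/smaller) = 1.37

Enceladus, by a factor of ≈ 1.37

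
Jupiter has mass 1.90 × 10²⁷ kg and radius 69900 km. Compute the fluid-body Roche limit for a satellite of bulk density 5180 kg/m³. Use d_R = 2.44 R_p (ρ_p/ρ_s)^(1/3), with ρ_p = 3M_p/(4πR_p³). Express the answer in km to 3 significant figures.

ρ_p = 3M_p/(4πR_p³) = 3 × (1.90 × 10²⁷) / (4π × (6.99 × 10⁷ m)³) = 1330 kg/m³
d_R = 2.44 × 69900 km × (1330/5180)^(1/3)
    = 1.08 × 10⁵ km

1.08 × 10⁵ km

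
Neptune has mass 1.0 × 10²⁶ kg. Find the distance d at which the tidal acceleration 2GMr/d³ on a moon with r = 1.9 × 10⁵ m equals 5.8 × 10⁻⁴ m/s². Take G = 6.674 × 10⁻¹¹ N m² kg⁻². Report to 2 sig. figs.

1.6 × 10⁸ m

2GMr/d³ = a_tidal  ⇒  d = (2GMr / a_tidal)^(1/3)
d = (2 × 6.674×10⁻¹¹ × (1.0 × 10²⁶) × (1.9 × 10⁵) / (5.8 × 10⁻⁴))^(1/3)
  = 1.6 × 10⁸ m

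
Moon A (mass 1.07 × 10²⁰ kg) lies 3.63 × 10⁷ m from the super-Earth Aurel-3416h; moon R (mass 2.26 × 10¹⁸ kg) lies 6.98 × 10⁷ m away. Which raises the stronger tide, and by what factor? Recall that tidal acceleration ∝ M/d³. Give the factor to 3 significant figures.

Moon A, by a factor of ≈ 337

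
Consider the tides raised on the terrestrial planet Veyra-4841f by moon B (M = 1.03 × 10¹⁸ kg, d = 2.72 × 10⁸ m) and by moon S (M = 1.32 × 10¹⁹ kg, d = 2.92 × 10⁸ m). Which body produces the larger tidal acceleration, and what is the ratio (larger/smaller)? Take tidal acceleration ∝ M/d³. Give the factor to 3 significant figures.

Compare M/d³ for the two perturbers:
Moon B: (1.03 × 10¹⁸) / (2.72 × 10⁸)³ = 5.118 × 10⁻⁸
Moon S: (1.32 × 10¹⁹) / (2.92 × 10⁸)³ = 5.302 × 10⁻⁷
Ratio (larger/smaller) = 10.4

Moon S, by a factor of ≈ 10.4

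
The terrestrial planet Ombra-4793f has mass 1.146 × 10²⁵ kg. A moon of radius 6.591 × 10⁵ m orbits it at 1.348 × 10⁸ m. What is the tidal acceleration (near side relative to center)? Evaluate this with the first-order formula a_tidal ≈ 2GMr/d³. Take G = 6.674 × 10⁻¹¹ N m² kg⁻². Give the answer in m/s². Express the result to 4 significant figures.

4.116 × 10⁻⁴ m/s²

a_tidal = 2GMr/d³
        = 2 × (6.674 × 10⁻¹¹) × (1.146 × 10²⁵) × (6.591 × 10⁵) / (1.348 × 10⁸)³
        = 4.116 × 10⁻⁴ m/s²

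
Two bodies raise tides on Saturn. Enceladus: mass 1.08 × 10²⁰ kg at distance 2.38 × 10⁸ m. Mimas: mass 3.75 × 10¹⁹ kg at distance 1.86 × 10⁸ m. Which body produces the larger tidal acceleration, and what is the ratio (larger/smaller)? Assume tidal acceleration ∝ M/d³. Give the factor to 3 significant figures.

Tidal acceleration ∝ M/d³, so compare M/d³ for each.
Enceladus: (1.08 × 10²⁰) / (2.38 × 10⁸)³ = 8.011 × 10⁻⁶
Mimas: (3.75 × 10¹⁹) / (1.86 × 10⁸)³ = 5.828 × 10⁻⁶
Ratio (larger/smaller) = 1.37

Enceladus, by a factor of ≈ 1.37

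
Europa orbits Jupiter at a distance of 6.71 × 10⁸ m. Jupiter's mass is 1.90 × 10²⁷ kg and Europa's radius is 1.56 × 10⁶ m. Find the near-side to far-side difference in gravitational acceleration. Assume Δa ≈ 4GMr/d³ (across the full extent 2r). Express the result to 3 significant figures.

2.62 × 10⁻³ m/s²

Δg = 4GMr/d³
   = 4 × (6.674 × 10⁻¹¹) × (1.90 × 10²⁷) × (1.56 × 10⁶) / (6.71 × 10⁸)³
   = 2.62 × 10⁻³ m/s²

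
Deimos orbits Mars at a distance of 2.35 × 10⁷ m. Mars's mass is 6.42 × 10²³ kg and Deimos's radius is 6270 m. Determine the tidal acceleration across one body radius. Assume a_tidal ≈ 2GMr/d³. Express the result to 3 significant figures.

Δa = 2GMr/d³
   = 2 × (6.674 × 10⁻¹¹) × (6.42 × 10²³) × (6270) / (2.35 × 10⁷)³
   = 4.14 × 10⁻⁵ m/s²

4.14 × 10⁻⁵ m/s²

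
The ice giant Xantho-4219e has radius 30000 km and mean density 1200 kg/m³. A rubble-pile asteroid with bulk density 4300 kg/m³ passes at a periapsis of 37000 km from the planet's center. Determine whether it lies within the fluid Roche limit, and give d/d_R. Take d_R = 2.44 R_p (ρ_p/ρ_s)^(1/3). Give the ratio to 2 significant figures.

d_R = 2.44 × (30000 km) × (1200/4300)^(1/3) = 47840 km
d/d_R = (37000) / (47840) = 0.77
Since d/d_R < 1, the body is inside the Roche limit.

inside; d/d_R ≈ 0.77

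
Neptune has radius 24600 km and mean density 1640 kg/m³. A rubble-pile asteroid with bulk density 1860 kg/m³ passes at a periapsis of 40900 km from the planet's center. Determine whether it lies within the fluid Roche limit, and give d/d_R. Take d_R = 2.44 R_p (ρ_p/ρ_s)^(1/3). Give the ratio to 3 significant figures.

inside; d/d_R ≈ 0.711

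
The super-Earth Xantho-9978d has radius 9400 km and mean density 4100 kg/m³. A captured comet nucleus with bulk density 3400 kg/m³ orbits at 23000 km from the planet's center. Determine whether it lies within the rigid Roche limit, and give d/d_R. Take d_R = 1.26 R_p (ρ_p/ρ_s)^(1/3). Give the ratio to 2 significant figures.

outside; d/d_R ≈ 1.8

d_R = 1.26 × (9400 km) × (4100/3400)^(1/3) = 12610 km
d/d_R = (23000) / (12610) = 1.8
Since d/d_R > 1, the body is outside the Roche limit.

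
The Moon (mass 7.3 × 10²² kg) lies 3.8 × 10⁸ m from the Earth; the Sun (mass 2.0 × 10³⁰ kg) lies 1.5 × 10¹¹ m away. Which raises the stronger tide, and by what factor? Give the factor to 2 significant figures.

The Moon, by a factor of ≈ 2.2

Tidal stretch scales as M/d³; compute that for each body.
The Moon: (7.3 × 10²²) / (3.8 × 10⁸)³ = 1.330 × 10⁻³
The Sun: (2.0 × 10³⁰) / (1.5 × 10¹¹)³ = 5.926 × 10⁻⁴
Ratio (larger/smaller) = 2.2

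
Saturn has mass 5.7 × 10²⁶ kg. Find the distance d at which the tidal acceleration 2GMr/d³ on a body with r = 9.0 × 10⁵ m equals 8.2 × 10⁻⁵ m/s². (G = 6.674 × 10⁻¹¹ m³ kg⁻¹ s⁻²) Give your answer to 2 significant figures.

2GMr/d³ = a_tidal  ⇒  d = (2GMr / a_tidal)^(1/3)
d = (2 × 6.674×10⁻¹¹ × (5.7 × 10²⁶) × (9.0 × 10⁵) / (8.2 × 10⁻⁵))^(1/3)
  = 9.4 × 10⁸ m

9.4 × 10⁸ m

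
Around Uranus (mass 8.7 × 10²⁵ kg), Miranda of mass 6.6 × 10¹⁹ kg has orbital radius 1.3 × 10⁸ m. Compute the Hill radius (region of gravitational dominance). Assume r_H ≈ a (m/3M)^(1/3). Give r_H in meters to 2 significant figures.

r_H ≈ a (m/3M)^(1/3)
    = (1.3 × 10⁸) × (6.6 × 10¹⁹ / (3 × 8.7 × 10²⁵))^(1/3)
    = 8.2 × 10⁵ m

8.2 × 10⁵ m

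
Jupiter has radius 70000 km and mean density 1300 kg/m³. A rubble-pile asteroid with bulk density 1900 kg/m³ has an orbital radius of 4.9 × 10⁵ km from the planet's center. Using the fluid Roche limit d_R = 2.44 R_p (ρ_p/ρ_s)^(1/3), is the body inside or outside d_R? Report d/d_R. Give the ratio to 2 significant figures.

d_R = 2.44 × (70000 km) × (1300/1900)^(1/3) = 1.505 × 10⁵ km
d/d_R = (4.9 × 10⁵) / (1.505 × 10⁵) = 3.3
Since d/d_R > 1, the body is outside the Roche limit.

outside; d/d_R ≈ 3.3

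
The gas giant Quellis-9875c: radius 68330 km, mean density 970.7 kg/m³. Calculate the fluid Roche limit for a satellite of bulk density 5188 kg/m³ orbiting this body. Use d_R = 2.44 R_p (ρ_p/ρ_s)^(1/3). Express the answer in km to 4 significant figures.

d_R = 2.44 × 68330 km × (970.7/5188)^(1/3)
    = 95360 km

95360 km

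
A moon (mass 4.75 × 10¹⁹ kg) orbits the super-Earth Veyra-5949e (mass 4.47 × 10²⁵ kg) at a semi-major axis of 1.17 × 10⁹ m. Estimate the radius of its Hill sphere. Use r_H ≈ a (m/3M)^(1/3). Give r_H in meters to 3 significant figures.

r_H ≈ a (m/3M)^(1/3)
    = (1.17 × 10⁹) × (4.75 × 10¹⁹ / (3 × 4.47 × 10²⁵))^(1/3)
    = 8.28 × 10⁶ m

8.28 × 10⁶ m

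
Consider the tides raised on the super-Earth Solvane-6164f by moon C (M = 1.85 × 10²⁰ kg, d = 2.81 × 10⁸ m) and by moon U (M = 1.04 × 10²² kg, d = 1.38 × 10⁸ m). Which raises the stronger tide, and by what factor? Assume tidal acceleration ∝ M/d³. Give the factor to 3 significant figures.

Moon U, by a factor of ≈ 475

Compare M/d³ for the two perturbers:
Moon C: (1.85 × 10²⁰) / (2.81 × 10⁸)³ = 8.338 × 10⁻⁶
Moon U: (1.04 × 10²²) / (1.38 × 10⁸)³ = 3.957 × 10⁻³
Ratio (larger/smaller) = 475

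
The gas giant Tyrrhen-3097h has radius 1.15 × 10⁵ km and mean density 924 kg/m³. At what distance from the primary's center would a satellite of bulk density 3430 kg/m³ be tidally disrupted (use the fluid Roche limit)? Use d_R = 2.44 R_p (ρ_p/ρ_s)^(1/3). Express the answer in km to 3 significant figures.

d_R = 2.44 × 1.15 × 10⁵ km × (924/3430)^(1/3)
    = 1.81 × 10⁵ km

1.81 × 10⁵ km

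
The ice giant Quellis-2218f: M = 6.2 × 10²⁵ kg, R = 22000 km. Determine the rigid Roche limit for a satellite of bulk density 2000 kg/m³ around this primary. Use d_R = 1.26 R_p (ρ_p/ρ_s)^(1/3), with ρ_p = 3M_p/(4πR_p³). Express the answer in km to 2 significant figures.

25000 km

ρ_p = 3M_p/(4πR_p³) = 3 × (6.2 × 10²⁵) / (4π × (2.2 × 10⁷ m)³) = 1400 kg/m³
d_R = 1.26 × 22000 km × (1400/2000)^(1/3)
    = 25000 km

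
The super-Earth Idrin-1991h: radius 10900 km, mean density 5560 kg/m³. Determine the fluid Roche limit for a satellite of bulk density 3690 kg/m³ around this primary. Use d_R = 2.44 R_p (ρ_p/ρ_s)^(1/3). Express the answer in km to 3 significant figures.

d_R = 2.44 × 10900 km × (5560/3690)^(1/3)
    = 30500 km

30500 km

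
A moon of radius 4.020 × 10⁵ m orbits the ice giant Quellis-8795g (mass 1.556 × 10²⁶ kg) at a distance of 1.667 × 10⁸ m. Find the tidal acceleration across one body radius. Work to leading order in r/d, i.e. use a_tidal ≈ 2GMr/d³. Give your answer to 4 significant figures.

Δg = 2GMr/d³
   = 2 × (6.674 × 10⁻¹¹) × (1.556 × 10²⁶) × (4.020 × 10⁵) / (1.667 × 10⁸)³
   = 1.802 × 10⁻³ m/s²

1.802 × 10⁻³ m/s²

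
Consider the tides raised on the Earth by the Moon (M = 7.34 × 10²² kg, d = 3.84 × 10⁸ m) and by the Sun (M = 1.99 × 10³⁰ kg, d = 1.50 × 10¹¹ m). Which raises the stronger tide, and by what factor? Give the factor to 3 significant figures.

Compare M/d³ for the two perturbers:
The Moon: (7.34 × 10²²) / (3.84 × 10⁸)³ = 1.296 × 10⁻³
The Sun: (1.99 × 10³⁰) / (1.50 × 10¹¹)³ = 5.896 × 10⁻⁴
Ratio (larger/smaller) = 2.20

The Moon, by a factor of ≈ 2.20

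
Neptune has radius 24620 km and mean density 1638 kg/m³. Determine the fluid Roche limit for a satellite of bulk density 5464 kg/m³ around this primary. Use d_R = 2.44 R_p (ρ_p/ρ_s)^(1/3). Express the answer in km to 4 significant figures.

d_R = 2.44 × 24620 km × (1638/5464)^(1/3)
    = 40200 km

40200 km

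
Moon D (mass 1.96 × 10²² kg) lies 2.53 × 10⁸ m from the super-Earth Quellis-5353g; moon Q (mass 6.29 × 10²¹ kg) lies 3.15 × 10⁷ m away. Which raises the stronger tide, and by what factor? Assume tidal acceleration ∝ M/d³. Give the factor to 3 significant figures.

Moon Q, by a factor of ≈ 166

Tidal stretch scales as M/d³; compute that for each body.
Moon D: (1.96 × 10²²) / (2.53 × 10⁸)³ = 1.210 × 10⁻³
Moon Q: (6.29 × 10²¹) / (3.15 × 10⁷)³ = 2.012 × 10⁻¹
Ratio (larger/smaller) = 166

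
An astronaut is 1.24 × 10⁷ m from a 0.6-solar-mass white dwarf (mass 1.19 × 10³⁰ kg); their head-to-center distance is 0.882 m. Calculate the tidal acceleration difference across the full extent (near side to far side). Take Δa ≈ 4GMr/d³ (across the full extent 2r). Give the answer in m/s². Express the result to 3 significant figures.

1.47 × 10⁻¹ m/s²

Δa = 4GMr/d³
   = 4 × (6.674 × 10⁻¹¹) × (1.19 × 10³⁰) × (0.882) / (1.24 × 10⁷)³
   = 1.47 × 10⁻¹ m/s²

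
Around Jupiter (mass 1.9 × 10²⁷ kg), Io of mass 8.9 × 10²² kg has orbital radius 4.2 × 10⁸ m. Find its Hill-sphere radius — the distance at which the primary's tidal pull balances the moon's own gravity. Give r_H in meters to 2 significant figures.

r_H ≈ a (m/3M)^(1/3)
    = (4.2 × 10⁸) × (8.9 × 10²² / (3 × 1.9 × 10²⁷))^(1/3)
    = 1.0 × 10⁷ m

1.0 × 10⁷ m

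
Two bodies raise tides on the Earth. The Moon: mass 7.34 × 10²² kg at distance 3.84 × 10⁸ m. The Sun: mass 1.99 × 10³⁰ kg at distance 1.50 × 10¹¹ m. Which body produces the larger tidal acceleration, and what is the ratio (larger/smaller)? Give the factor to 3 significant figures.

The Moon, by a factor of ≈ 2.20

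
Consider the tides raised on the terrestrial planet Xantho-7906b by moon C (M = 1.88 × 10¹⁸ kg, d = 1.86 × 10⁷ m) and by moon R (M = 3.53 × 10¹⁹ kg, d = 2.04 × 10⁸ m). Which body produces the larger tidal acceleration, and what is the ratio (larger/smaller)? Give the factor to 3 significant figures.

Tidal acceleration ∝ M/d³, so compare M/d³ for each.
Moon C: (1.88 × 10¹⁸) / (1.86 × 10⁷)³ = 2.922 × 10⁻⁴
Moon R: (3.53 × 10¹⁹) / (2.04 × 10⁸)³ = 4.158 × 10⁻⁶
Ratio (larger/smaller) = 70.3

Moon C, by a factor of ≈ 70.3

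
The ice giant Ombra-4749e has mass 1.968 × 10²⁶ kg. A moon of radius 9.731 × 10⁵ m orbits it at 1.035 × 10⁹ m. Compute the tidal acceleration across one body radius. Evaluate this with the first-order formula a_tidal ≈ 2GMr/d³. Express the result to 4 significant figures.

Differencing GM/(d−r)² and GM/d² to first order in r/d gives 2GMr/d³.
a_tidal = 2GMr/d³
        = 2 × (6.674 × 10⁻¹¹) × (1.968 × 10²⁶) × (9.731 × 10⁵) / (1.035 × 10⁹)³
        = 2.306 × 10⁻⁵ m/s²

2.306 × 10⁻⁵ m/s²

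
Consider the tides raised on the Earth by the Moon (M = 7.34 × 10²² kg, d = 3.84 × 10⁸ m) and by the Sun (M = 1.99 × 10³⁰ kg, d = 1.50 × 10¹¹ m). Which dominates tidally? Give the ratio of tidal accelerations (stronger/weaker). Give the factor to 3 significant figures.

The Moon, by a factor of ≈ 2.20

Tidal stretch scales as M/d³; compute that for each body.
The Moon: (7.34 × 10²²) / (3.84 × 10⁸)³ = 1.296 × 10⁻³
The Sun: (1.99 × 10³⁰) / (1.50 × 10¹¹)³ = 5.896 × 10⁻⁴
Ratio (larger/smaller) = 2.20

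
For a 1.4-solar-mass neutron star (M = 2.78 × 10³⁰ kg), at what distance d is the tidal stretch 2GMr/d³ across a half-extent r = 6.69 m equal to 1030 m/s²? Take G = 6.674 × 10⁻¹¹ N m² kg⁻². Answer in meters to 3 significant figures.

2GMr/d³ = a_tidal  ⇒  d = (2GMr / a_tidal)^(1/3)
d = (2 × 6.674×10⁻¹¹ × (2.78 × 10³⁰) × (6.69) / (1030))^(1/3)
  = 1.34 × 10⁶ m

1.34 × 10⁶ m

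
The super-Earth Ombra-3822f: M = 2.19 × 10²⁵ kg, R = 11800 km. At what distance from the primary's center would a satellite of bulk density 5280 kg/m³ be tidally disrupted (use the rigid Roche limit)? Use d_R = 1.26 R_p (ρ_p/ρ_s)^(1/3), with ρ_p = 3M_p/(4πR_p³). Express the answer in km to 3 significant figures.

ρ_p = 3M_p/(4πR_p³) = 3 × (2.19 × 10²⁵) / (4π × (1.18 × 10⁷ m)³) = 3180 kg/m³
d_R = 1.26 × 11800 km × (3180/5280)^(1/3)
    = 12600 km

12600 km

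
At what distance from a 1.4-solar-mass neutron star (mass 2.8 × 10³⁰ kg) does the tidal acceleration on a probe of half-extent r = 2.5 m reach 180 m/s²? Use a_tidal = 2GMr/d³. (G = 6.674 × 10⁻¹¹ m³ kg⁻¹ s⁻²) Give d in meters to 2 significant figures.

2GMr/d³ = a_tidal  ⇒  d = (2GMr / a_tidal)^(1/3)
d = (2 × 6.674×10⁻¹¹ × (2.8 × 10³⁰) × (2.5) / (180))^(1/3)
  = 1.7 × 10⁶ m

1.7 × 10⁶ m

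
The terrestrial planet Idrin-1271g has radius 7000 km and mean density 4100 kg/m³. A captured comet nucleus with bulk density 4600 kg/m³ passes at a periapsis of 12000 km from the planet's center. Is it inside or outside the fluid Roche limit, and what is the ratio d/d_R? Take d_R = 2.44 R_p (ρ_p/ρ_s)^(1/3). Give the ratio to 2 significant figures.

d_R = 2.44 × (7000 km) × (4100/4600)^(1/3) = 16440 km
d/d_R = (12000) / (16440) = 0.73
Since d/d_R < 1, the body is inside the Roche limit.

inside; d/d_R ≈ 0.73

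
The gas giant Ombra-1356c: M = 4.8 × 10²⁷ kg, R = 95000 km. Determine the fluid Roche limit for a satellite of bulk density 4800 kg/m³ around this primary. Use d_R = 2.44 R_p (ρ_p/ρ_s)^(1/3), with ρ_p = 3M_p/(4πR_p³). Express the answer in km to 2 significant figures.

1.5 × 10⁵ km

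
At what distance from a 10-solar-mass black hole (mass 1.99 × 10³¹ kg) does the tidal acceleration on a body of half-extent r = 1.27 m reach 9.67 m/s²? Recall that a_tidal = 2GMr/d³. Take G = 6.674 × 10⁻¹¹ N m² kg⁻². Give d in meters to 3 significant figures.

2GMr/d³ = a_tidal  ⇒  d = (2GMr / a_tidal)^(1/3)
d = (2 × 6.674×10⁻¹¹ × (1.99 × 10³¹) × (1.27) / (9.67))^(1/3)
  = 7.04 × 10⁶ m

7.04 × 10⁶ m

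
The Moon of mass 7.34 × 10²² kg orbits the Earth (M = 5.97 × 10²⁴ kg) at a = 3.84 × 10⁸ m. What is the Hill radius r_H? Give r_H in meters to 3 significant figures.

r_H ≈ a (m/3M)^(1/3)
    = (3.84 × 10⁸) × (7.34 × 10²² / (3 × 5.97 × 10²⁴))^(1/3)
    = 6.15 × 10⁷ m

6.15 × 10⁷ m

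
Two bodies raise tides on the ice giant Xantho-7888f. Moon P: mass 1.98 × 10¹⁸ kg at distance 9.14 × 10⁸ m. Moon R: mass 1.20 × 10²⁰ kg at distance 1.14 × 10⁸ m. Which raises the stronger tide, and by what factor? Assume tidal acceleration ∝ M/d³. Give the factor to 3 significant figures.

Moon R, by a factor of ≈ 31200

Tidal acceleration ∝ M/d³, so compare M/d³ for each.
Moon P: (1.98 × 10¹⁸) / (9.14 × 10⁸)³ = 2.593 × 10⁻⁹
Moon R: (1.20 × 10²⁰) / (1.14 × 10⁸)³ = 8.100 × 10⁻⁵
Ratio (larger/smaller) = 31200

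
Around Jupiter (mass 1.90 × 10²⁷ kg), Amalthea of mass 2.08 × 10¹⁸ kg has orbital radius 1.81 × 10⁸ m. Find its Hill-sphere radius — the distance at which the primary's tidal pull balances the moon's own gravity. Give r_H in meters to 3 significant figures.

r_H ≈ a (m/3M)^(1/3)
    = (1.81 × 10⁸) × (2.08 × 10¹⁸ / (3 × 1.90 × 10²⁷))^(1/3)
    = 1.29 × 10⁵ m

1.29 × 10⁵ m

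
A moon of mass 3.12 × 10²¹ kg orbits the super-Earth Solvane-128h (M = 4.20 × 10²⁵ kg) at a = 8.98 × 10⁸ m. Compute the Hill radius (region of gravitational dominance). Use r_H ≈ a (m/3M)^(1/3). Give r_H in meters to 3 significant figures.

2.62 × 10⁷ m

r_H ≈ a (m/3M)^(1/3)
    = (8.98 × 10⁸) × (3.12 × 10²¹ / (3 × 4.20 × 10²⁵))^(1/3)
    = 2.62 × 10⁷ m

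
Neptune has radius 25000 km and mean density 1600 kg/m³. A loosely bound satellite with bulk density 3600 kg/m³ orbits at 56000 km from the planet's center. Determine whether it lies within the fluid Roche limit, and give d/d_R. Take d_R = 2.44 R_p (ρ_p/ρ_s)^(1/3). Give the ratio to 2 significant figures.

outside; d/d_R ≈ 1.2

d_R = 2.44 × (25000 km) × (1600/3600)^(1/3) = 46550 km
d/d_R = (56000) / (46550) = 1.2
Since d/d_R > 1, the body is outside the Roche limit.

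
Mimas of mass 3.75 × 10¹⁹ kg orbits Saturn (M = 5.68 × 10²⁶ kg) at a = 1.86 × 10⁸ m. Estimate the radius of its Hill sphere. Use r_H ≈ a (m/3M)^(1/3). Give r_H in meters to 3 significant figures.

r_H ≈ a (m/3M)^(1/3)
    = (1.86 × 10⁸) × (3.75 × 10¹⁹ / (3 × 5.68 × 10²⁶))^(1/3)
    = 5.21 × 10⁵ m

5.21 × 10⁵ m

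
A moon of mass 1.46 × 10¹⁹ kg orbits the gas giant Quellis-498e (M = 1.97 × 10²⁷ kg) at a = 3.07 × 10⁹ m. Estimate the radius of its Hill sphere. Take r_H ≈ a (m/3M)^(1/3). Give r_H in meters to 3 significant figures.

r_H ≈ a (m/3M)^(1/3)
    = (3.07 × 10⁹) × (1.46 × 10¹⁹ / (3 × 1.97 × 10²⁷))^(1/3)
    = 4.15 × 10⁶ m

4.15 × 10⁶ m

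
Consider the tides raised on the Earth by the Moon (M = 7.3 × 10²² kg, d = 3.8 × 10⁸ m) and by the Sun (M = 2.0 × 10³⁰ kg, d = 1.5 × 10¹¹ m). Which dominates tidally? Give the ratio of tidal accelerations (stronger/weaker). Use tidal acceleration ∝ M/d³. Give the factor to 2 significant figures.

The Moon, by a factor of ≈ 2.2

Tidal acceleration ∝ M/d³, so compare M/d³ for each.
The Moon: (7.3 × 10²²) / (3.8 × 10⁸)³ = 1.330 × 10⁻³
The Sun: (2.0 × 10³⁰) / (1.5 × 10¹¹)³ = 5.926 × 10⁻⁴
Ratio (larger/smaller) = 2.2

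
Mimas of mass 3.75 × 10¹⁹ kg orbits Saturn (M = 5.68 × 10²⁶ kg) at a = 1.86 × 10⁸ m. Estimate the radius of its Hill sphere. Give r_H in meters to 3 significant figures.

r_H ≈ a (m/3M)^(1/3)
    = (1.86 × 10⁸) × (3.75 × 10¹⁹ / (3 × 5.68 × 10²⁶))^(1/3)
    = 5.21 × 10⁵ m

5.21 × 10⁵ m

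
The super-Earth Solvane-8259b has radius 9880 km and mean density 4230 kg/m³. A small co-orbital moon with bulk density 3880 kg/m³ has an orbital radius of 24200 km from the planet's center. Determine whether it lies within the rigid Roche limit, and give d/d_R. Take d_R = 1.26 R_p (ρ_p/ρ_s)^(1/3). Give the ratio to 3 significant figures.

outside; d/d_R ≈ 1.89

d_R = 1.26 × (9880 km) × (4230/3880)^(1/3) = 12810 km
d/d_R = (24200) / (12810) = 1.89
Since d/d_R > 1, the body is outside the Roche limit.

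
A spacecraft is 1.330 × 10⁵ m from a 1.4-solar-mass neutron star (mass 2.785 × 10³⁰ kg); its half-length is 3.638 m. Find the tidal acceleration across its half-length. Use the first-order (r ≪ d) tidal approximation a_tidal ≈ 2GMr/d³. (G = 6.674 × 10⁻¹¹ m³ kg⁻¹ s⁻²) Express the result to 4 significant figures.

5.748 × 10⁵ m/s²

a_tidal = 2GMr/d³
        = 2 × (6.674 × 10⁻¹¹) × (2.785 × 10³⁰) × (3.638) / (1.330 × 10⁵)³
        = 5.748 × 10⁵ m/s²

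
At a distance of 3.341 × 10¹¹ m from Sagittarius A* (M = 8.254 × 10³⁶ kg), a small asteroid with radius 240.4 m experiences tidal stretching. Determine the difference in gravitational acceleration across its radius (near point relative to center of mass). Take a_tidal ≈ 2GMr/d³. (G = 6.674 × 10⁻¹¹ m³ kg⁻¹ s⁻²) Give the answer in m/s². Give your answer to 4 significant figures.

7.102 × 10⁻⁶ m/s²

Δg = 2GMr/d³
   = 2 × (6.674 × 10⁻¹¹) × (8.254 × 10³⁶) × (240.4) / (3.341 × 10¹¹)³
   = 7.102 × 10⁻⁶ m/s²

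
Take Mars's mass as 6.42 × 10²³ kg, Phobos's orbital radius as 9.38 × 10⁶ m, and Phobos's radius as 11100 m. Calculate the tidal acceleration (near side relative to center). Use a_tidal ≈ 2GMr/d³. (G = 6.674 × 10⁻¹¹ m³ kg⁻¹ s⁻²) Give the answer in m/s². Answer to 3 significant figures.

1.15 × 10⁻³ m/s²

Differencing GM/(d−r)² and GM/d² to first order in r/d gives 2GMr/d³.
Δg = 2GMr/d³
   = 2 × (6.674 × 10⁻¹¹) × (6.42 × 10²³) × (11100) / (9.38 × 10⁶)³
   = 1.15 × 10⁻³ m/s²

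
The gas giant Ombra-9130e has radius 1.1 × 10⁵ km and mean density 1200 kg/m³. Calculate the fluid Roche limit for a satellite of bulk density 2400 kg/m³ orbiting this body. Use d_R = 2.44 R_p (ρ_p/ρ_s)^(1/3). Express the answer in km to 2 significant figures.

2.1 × 10⁵ km

d_R = 2.44 × 1.1 × 10⁵ km × (1200/2400)^(1/3)
    = 2.1 × 10⁵ km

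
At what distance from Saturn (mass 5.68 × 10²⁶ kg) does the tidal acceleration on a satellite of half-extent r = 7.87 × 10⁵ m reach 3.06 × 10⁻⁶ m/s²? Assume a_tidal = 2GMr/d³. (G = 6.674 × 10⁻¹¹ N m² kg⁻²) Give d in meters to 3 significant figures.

2.69 × 10⁹ m

2GMr/d³ = a_tidal  ⇒  d = (2GMr / a_tidal)^(1/3)
d = (2 × 6.674×10⁻¹¹ × (5.68 × 10²⁶) × (7.87 × 10⁵) / (3.06 × 10⁻⁶))^(1/3)
  = 2.69 × 10⁹ m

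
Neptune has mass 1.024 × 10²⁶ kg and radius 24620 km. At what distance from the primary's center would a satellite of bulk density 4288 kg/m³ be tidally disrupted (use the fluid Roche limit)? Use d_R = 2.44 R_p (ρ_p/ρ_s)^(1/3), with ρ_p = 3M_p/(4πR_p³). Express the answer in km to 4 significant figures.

43590 km

ρ_p = 3M_p/(4πR_p³) = 3 × (1.024 × 10²⁶) / (4π × (2.462 × 10⁷ m)³) = 1638 kg/m³
d_R = 2.44 × 24620 km × (1638/4288)^(1/3)
    = 43590 km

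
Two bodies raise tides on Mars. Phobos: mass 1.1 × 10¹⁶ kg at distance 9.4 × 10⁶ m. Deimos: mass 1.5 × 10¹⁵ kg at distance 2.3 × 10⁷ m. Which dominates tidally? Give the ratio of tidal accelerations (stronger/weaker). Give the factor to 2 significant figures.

Phobos, by a factor of ≈ 110

Tidal stretch scales as M/d³; compute that for each body.
Phobos: (1.1 × 10¹⁶) / (9.4 × 10⁶)³ = 1.324 × 10⁻⁵
Deimos: (1.5 × 10¹⁵) / (2.3 × 10⁷)³ = 1.233 × 10⁻⁷
Ratio (larger/smaller) = 110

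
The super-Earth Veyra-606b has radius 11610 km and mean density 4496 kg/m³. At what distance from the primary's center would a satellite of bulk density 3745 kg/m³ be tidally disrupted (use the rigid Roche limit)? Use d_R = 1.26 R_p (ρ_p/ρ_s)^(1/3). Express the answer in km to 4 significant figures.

15550 km

d_R = 1.26 × 11610 km × (4496/3745)^(1/3)
    = 15550 km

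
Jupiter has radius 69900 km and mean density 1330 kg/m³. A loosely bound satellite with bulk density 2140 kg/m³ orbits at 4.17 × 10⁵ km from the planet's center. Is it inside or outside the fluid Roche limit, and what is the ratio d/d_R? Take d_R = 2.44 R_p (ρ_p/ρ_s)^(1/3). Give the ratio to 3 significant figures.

outside; d/d_R ≈ 2.86

d_R = 2.44 × (69900 km) × (1330/2140)^(1/3) = 1.456 × 10⁵ km
d/d_R = (4.17 × 10⁵) / (1.456 × 10⁵) = 2.86
Since d/d_R > 1, the body is outside the Roche limit.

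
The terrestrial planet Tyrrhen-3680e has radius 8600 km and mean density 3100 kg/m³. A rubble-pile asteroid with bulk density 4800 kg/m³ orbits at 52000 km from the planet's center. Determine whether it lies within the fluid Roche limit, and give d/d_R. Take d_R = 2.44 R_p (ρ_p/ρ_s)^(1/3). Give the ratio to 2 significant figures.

d_R = 2.44 × (8600 km) × (3100/4800)^(1/3) = 18140 km
d/d_R = (52000) / (18140) = 2.9
Since d/d_R > 1, the body is outside the Roche limit.

outside; d/d_R ≈ 2.9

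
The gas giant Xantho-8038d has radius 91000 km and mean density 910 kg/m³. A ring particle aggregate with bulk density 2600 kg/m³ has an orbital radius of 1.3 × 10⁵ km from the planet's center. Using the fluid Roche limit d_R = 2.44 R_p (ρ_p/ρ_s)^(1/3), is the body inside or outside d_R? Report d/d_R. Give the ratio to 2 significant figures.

inside; d/d_R ≈ 0.83

d_R = 2.44 × (91000 km) × (910/2600)^(1/3) = 1.565 × 10⁵ km
d/d_R = (1.3 × 10⁵) / (1.565 × 10⁵) = 0.83
Since d/d_R < 1, the body is inside the Roche limit.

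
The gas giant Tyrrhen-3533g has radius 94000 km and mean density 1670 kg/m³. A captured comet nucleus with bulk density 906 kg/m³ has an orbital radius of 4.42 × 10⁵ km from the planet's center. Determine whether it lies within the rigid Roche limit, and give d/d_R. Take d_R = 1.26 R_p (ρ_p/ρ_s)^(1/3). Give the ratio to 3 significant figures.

d_R = 1.26 × (94000 km) × (1670/906)^(1/3) = 1.452 × 10⁵ km
d/d_R = (4.42 × 10⁵) / (1.452 × 10⁵) = 3.04
Since d/d_R > 1, the body is outside the Roche limit.

outside; d/d_R ≈ 3.04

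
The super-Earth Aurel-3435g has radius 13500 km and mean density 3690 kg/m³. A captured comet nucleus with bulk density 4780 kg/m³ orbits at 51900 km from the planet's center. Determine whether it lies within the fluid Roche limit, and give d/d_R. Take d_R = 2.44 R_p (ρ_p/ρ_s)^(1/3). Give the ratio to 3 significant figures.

d_R = 2.44 × (13500 km) × (3690/4780)^(1/3) = 30220 km
d/d_R = (51900) / (30220) = 1.72
Since d/d_R > 1, the body is outside the Roche limit.

outside; d/d_R ≈ 1.72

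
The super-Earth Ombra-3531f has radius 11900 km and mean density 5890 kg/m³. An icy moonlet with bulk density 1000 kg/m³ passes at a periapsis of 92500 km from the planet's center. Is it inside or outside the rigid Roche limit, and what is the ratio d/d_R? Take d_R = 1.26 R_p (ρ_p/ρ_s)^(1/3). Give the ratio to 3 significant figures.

outside; d/d_R ≈ 3.42

d_R = 1.26 × (11900 km) × (5890/1000)^(1/3) = 27080 km
d/d_R = (92500) / (27080) = 3.42
Since d/d_R > 1, the body is outside the Roche limit.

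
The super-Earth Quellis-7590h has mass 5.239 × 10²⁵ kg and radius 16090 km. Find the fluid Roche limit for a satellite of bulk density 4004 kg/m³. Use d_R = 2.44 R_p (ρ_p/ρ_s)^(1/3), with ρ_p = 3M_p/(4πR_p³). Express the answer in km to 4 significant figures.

ρ_p = 3M_p/(4πR_p³) = 3 × (5.239 × 10²⁵) / (4π × (1.609 × 10⁷ m)³) = 3003 kg/m³
d_R = 2.44 × 16090 km × (3003/4004)^(1/3)
    = 35670 km

35670 km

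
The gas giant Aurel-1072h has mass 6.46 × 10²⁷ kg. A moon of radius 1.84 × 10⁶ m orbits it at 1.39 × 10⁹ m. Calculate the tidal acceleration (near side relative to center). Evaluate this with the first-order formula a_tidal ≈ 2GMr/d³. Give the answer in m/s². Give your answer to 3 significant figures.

5.91 × 10⁻⁴ m/s²

Δa = 2GMr/d³
   = 2 × (6.674 × 10⁻¹¹) × (6.46 × 10²⁷) × (1.84 × 10⁶) / (1.39 × 10⁹)³
   = 5.91 × 10⁻⁴ m/s²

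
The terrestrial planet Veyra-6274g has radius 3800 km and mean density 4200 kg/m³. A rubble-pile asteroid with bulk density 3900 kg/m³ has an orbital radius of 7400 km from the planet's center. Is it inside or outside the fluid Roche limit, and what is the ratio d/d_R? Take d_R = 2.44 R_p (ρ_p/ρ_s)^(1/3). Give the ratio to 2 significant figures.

inside; d/d_R ≈ 0.78

d_R = 2.44 × (3800 km) × (4200/3900)^(1/3) = 9504 km
d/d_R = (7400) / (9504) = 0.78
Since d/d_R < 1, the body is inside the Roche limit.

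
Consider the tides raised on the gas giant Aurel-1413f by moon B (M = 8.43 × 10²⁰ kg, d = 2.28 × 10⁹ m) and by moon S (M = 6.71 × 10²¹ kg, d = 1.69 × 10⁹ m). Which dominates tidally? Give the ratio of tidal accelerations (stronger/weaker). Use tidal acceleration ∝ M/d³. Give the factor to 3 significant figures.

Moon S, by a factor of ≈ 19.5

Tidal stretch scales as M/d³; compute that for each body.
Moon B: (8.43 × 10²⁰) / (2.28 × 10⁹)³ = 7.113 × 10⁻⁸
Moon S: (6.71 × 10²¹) / (1.69 × 10⁹)³ = 1.390 × 10⁻⁶
Ratio (larger/smaller) = 19.5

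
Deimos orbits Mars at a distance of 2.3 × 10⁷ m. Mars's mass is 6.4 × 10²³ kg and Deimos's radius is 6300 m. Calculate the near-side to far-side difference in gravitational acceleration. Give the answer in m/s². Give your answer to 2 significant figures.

8.8 × 10⁻⁵ m/s²

a_tidal = 4GMr/d³
        = 4 × (6.674 × 10⁻¹¹) × (6.4 × 10²³) × (6300) / (2.3 × 10⁷)³
        = 8.8 × 10⁻⁵ m/s²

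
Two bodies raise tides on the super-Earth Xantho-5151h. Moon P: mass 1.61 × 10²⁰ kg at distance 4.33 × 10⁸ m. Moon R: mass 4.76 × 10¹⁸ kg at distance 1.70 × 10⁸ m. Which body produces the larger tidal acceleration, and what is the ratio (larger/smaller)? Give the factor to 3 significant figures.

Moon P, by a factor of ≈ 2.05

Tidal stretch scales as M/d³; compute that for each body.
Moon P: (1.61 × 10²⁰) / (4.33 × 10⁸)³ = 1.983 × 10⁻⁶
Moon R: (4.76 × 10¹⁸) / (1.70 × 10⁸)³ = 9.689 × 10⁻⁷
Ratio (larger/smaller) = 2.05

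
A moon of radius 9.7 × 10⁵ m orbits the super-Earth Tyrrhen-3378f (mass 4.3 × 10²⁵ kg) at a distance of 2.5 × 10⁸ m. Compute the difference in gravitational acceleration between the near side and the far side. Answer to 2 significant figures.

7.1 × 10⁻⁴ m/s²

Δg = 4GMr/d³
   = 4 × (6.674 × 10⁻¹¹) × (4.3 × 10²⁵) × (9.7 × 10⁵) / (2.5 × 10⁸)³
   = 7.1 × 10⁻⁴ m/s²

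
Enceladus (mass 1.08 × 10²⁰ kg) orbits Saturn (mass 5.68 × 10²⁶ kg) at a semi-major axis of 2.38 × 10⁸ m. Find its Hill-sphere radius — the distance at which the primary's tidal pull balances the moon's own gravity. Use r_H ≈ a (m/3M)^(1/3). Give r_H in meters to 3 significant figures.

r_H ≈ a (m/3M)^(1/3)
    = (2.38 × 10⁸) × (1.08 × 10²⁰ / (3 × 5.68 × 10²⁶))^(1/3)
    = 9.49 × 10⁵ m

9.49 × 10⁵ m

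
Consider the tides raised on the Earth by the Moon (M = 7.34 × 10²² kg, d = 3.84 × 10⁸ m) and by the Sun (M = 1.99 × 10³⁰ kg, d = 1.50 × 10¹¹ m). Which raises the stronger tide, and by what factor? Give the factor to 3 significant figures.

Tidal stretch scales as M/d³; compute that for each body.
The Moon: (7.34 × 10²²) / (3.84 × 10⁸)³ = 1.296 × 10⁻³
The Sun: (1.99 × 10³⁰) / (1.50 × 10¹¹)³ = 5.896 × 10⁻⁴
Ratio (larger/smaller) = 2.20

The Moon, by a factor of ≈ 2.20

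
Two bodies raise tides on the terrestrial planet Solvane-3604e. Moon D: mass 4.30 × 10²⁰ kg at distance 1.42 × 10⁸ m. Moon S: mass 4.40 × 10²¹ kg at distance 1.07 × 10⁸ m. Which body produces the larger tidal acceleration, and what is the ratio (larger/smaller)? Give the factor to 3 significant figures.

Tidal stretch scales as M/d³; compute that for each body.
Moon D: (4.30 × 10²⁰) / (1.42 × 10⁸)³ = 1.502 × 10⁻⁴
Moon S: (4.40 × 10²¹) / (1.07 × 10⁸)³ = 3.592 × 10⁻³
Ratio (larger/smaller) = 23.9

Moon S, by a factor of ≈ 23.9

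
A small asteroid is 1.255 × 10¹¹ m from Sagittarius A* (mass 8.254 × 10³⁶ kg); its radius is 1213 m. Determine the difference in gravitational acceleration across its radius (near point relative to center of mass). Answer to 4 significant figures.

6.761 × 10⁻⁴ m/s²

Since r ≪ d, expand the inverse-square field across one radius to get the leading 2GMr/d³ term.
Δa = 2GMr/d³
   = 2 × (6.674 × 10⁻¹¹) × (8.254 × 10³⁶) × (1213) / (1.255 × 10¹¹)³
   = 6.761 × 10⁻⁴ m/s²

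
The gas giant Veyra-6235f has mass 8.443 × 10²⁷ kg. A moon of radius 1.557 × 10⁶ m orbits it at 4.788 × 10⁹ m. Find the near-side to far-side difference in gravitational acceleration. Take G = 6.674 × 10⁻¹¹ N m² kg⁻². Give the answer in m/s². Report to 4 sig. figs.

Δa = 4GMr/d³
   = 4 × (6.674 × 10⁻¹¹) × (8.443 × 10²⁷) × (1.557 × 10⁶) / (4.788 × 10⁹)³
   = 3.197 × 10⁻⁵ m/s²

3.197 × 10⁻⁵ m/s²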